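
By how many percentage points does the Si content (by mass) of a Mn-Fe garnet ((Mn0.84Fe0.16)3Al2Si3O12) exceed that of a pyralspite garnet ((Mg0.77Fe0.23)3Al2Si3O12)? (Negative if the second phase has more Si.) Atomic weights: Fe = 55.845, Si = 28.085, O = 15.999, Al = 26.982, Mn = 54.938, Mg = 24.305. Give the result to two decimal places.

-2.82 percentage points

Si in (Mn0.84Fe0.16)3Al2Si3O12: molar mass 495.456 g/mol; 3×28.085 = 84.255 g → 17.01 wt%.
Si in (Mg0.77Fe0.23)3Al2Si3O12: molar mass 424.885 g/mol; 3×28.085 = 84.255 g → 19.83 wt%.
Difference = 17.01 − 19.83 = -2.82 percentage points.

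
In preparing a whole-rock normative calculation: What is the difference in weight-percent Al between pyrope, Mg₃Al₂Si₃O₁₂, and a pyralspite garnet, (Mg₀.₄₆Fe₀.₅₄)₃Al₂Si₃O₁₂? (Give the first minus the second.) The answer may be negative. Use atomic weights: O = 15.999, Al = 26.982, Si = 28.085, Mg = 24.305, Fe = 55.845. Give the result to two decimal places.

1.51 percentage points

First mineral: 53.964 g Al in 403.122 g formula = 13.39 wt% Al.
Second mineral: 53.964 g Al in 454.217 g formula = 11.88 wt% Al.
13.39% − 11.88% gives a difference of 1.51 percentage points.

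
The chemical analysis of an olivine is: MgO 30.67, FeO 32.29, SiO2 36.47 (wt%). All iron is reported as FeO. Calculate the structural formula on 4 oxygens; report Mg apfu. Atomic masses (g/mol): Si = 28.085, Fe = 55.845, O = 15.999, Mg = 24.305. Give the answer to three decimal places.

1.256 Mg apfu

30.67 wt% MgO ÷ 40.304 g/mol = 0.76097 mol, giving 0.76097 Mg and 0.76097 O.
32.29 wt% FeO ÷ 71.844 g/mol = 0.44945 mol, giving 0.44945 Fe and 0.44945 O.
36.47 wt% SiO2 ÷ 60.083 g/mol = 0.60699 mol, giving 0.60699 Si and 1.21398 O.
Oxygen sums to 2.42440; scaling by 4/2.42440 = 1.64989 puts the formula on 4 O.
Mg: 0.76097 × 1.64989 = 1.256 atoms per formula unit.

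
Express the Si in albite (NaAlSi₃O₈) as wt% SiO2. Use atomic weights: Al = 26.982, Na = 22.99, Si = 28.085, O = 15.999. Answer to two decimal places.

68.74 wt%

Molar mass of NaAlSi₃O₈ = 1·22.99 + 1·26.982 + 3·28.085 + 8·15.999 = 262.219 g/mol.
Each formula unit contains 3 Si, equivalent to 3/1 = 3.0000 mol SiO2.
M(SiO2) = 1×28.085 + 2×15.999 = 60.083 g/mol.
Mass of SiO2 per formula unit = 3.0000 × 60.083 = 180.249 g.
SiO2 wt% = 180.249 / 262.219 × 100 = 68.74%.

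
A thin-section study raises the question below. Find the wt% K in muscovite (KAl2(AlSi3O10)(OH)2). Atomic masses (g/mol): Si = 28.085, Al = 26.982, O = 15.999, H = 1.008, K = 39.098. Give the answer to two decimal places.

Molar mass of KAl2(AlSi3O10)(OH)2: 1*39.098 + 3*26.982 + 3*28.085 + 12*15.999 + 2*1.008 = 398.303 g/mol.
Mass of K per formula unit: 1 × 39.098 = 39.098 g.
Weight fraction K = 39.098 / 398.303 = 0.0982.

9.82 wt%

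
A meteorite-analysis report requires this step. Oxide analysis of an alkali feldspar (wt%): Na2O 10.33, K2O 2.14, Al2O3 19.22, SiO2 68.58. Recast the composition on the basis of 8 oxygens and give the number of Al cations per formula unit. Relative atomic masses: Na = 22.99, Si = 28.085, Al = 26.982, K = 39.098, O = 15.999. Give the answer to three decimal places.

Na2O: 10.33/61.979 = 0.16667 mol → 0.33334 mol Na, 0.16667 mol O.
K2O: 2.14/94.195 = 0.02272 mol → 0.04544 mol K, 0.02272 mol O.
Al2O3: 19.22/101.961 = 0.18850 mol → 0.37700 mol Al, 0.56550 mol O.
SiO2: 68.58/60.083 = 1.14142 mol → 1.14142 mol Si, 2.28284 mol O.
Total oxygen = 3.03773 mol. Normalization factor = 8/3.03773 = 2.63355.
Al per 8 O = 0.37700 × 2.63355 = 0.993.

0.993 Al apfu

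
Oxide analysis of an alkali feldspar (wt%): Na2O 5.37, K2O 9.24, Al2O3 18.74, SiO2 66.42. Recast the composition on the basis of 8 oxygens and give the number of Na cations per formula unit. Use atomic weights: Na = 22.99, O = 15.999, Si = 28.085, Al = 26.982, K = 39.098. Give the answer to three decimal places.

Na2O (M=61.979): mol = 0.08664; Na = 0.17328, O = 0.08664.
K2O (M=94.195): mol = 0.09809; K = 0.19618, O = 0.09809.
Al2O3 (M=101.961): mol = 0.18380; Al = 0.36760, O = 0.55140.
SiO2 (M=60.083): mol = 1.10547; Si = 1.10547, O = 2.21094.
ΣO = 2.94707; factor = 8/ΣO = 2.71456.
Na apfu = 0.17328 × 2.71456 = 0.470.

0.470 Na apfu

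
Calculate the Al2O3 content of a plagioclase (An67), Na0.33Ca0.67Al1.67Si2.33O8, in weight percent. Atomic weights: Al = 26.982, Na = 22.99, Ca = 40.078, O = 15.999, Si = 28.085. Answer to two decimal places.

31.19 wt%

Formula mass = 272.929 g/mol.
1.67 Al → 0.8350 mol Al2O3 per formula unit; M(Al2O3) = 101.961, so Al2O3 mass = 85.137 g.
85.137/272.929 × 100 = 31.19 wt%.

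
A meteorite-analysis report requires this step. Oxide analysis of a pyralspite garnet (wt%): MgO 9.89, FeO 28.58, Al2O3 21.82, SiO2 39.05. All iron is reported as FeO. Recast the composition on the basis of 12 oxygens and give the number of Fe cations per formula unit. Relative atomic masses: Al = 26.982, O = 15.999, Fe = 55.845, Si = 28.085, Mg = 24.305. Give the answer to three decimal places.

9.89 wt% MgO ÷ 40.304 g/mol = 0.24539 mol, giving 0.24539 Mg and 0.24539 O.
28.58 wt% FeO ÷ 71.844 g/mol = 0.39781 mol, giving 0.39781 Fe and 0.39781 O.
21.82 wt% Al2O3 ÷ 101.961 g/mol = 0.21400 mol, giving 0.42800 Al and 0.64200 O.
39.05 wt% SiO2 ÷ 60.083 g/mol = 0.64993 mol, giving 0.64993 Si and 1.29986 O.
Oxygen sums to 2.58506; scaling by 12/2.58506 = 4.64206 puts the formula on 12 O.
Fe: 0.39781 × 4.64206 = 1.847 atoms per formula unit.

1.847 Fe apfu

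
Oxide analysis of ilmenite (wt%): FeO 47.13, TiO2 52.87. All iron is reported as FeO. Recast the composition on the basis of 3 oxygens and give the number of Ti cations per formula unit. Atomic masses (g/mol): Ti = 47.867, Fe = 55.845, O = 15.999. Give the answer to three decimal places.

FeO (M=71.844): mol = 0.65600; Fe = 0.65600, O = 0.65600.
TiO2 (M=79.865): mol = 0.66199; Ti = 0.66199, O = 1.32398.
ΣO = 1.97998; factor = 3/ΣO = 1.51517.
Ti apfu = 0.66199 × 1.51517 = 1.003.

1.003 Ti apfu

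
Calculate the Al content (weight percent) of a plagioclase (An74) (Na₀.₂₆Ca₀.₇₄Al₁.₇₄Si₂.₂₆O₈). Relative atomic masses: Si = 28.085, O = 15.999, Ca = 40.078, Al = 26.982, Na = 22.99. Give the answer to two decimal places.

17.13 weight percent

Molar mass of Na₀.₂₆Ca₀.₇₄Al₁.₇₄Si₂.₂₆O₈: 0.26*22.99 + 0.74*40.078 + 1.74*26.982 + 2.26*28.085 + 8*15.999 = 274.048 g/mol.
Mass of Al per formula unit: 1.74 × 26.982 = 46.949 g.
Weight fraction Al = 46.949 / 274.048 = 0.1713.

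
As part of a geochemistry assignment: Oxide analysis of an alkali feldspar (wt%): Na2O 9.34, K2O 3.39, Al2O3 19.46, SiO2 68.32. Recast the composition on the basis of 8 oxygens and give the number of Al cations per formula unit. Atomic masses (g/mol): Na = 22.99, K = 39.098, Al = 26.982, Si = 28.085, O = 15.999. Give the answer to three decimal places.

1.007 Al apfu

Na2O (M=61.979): mol = 0.15070; Na = 0.30140, O = 0.15070.
K2O (M=94.195): mol = 0.03599; K = 0.07198, O = 0.03599.
Al2O3 (M=101.961): mol = 0.19086; Al = 0.38172, O = 0.57258.
SiO2 (M=60.083): mol = 1.13709; Si = 1.13709, O = 2.27418.
ΣO = 3.03345; factor = 8/ΣO = 2.63726.
Al apfu = 0.38172 × 2.63726 = 1.007.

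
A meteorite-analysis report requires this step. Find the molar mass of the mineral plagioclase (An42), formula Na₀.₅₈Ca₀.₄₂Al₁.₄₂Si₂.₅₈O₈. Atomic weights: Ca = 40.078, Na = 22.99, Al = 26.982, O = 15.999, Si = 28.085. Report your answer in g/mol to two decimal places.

Na: 0.58 × 22.99 = 13.3342
Ca: 0.42 × 40.078 = 16.8328
Al: 1.42 × 26.982 = 38.3144
Si: 2.58 × 28.085 = 72.4593
O: 8 × 15.999 = 127.9920
Summing the contributions gives the formula mass.

268.93 g/mol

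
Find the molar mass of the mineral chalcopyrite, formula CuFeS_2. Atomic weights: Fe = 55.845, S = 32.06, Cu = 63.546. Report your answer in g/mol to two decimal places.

M = 1×63.546 + 1×55.845 + 2×32.06

183.51 g/mol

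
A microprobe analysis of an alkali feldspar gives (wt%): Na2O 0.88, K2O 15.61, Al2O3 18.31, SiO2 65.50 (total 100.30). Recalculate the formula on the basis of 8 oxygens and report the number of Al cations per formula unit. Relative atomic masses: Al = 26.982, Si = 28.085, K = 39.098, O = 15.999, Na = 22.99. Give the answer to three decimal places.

0.88 wt% Na2O ÷ 61.979 g/mol = 0.01420 mol, giving 0.02840 Na and 0.01420 O.
15.61 wt% K2O ÷ 94.195 g/mol = 0.16572 mol, giving 0.33144 K and 0.16572 O.
18.31 wt% Al2O3 ÷ 101.961 g/mol = 0.17958 mol, giving 0.35916 Al and 0.53874 O.
65.50 wt% SiO2 ÷ 60.083 g/mol = 1.09016 mol, giving 1.09016 Si and 2.18032 O.
Oxygen sums to 2.89898; scaling by 8/2.89898 = 2.75959 puts the formula on 8 O.
Al: 0.35916 × 2.75959 = 0.991 atoms per formula unit.

0.991 Al apfu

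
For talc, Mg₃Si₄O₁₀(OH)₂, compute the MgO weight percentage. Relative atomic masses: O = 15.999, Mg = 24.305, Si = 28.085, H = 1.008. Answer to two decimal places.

Formula mass = 379.259 g/mol.
3 Mg → 3.0000 mol MgO per formula unit; M(MgO) = 40.304, so MgO mass = 120.912 g.
120.912/379.259 × 100 = 31.88 wt%.

31.88 wt%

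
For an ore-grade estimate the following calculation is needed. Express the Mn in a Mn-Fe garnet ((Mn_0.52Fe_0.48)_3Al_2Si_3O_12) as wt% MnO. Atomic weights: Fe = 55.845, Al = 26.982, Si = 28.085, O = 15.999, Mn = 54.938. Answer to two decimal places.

M((Mn_0.52Fe_0.48)_3Al_2Si_3O_12) = 496.327 g/mol; M(MnO) = 70.937 g/mol.
Moles MnO per formula unit = 1.56 Mn ÷ 1 = 1.5600.
MnO fraction = (1.5600 × 70.937) / 496.327 = 110.662/496.327 = 0.2230.

22.30 wt%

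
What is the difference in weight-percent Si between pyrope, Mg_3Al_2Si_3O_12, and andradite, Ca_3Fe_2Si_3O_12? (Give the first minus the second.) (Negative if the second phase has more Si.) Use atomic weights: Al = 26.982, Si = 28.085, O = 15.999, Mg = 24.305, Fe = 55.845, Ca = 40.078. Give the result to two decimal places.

4.32 percentage points

First mineral: 84.255 g Si in 403.122 g formula = 20.90 wt% Si.
Second mineral: 84.255 g Si in 508.167 g formula = 16.58 wt% Si.
20.90% − 16.58% gives a difference of 4.32 percentage points.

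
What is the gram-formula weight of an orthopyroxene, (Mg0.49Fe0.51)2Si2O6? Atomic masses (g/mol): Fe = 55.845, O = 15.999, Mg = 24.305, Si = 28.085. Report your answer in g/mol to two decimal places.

M = 0.98*24.305 + 1.02*55.845 + 2*28.085 + 6*15.999

232.94 g/mol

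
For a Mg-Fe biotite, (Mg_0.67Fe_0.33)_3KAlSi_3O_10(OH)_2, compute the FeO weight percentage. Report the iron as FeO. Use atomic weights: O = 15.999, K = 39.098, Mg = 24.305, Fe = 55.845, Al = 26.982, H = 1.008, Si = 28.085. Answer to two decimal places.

15.86 wt%

M((Mg_0.67Fe_0.33)_3KAlSi_3O_10(OH)_2) = 448.479 g/mol; M(FeO) = 71.844 g/mol.
Moles FeO per formula unit = 0.99 Fe ÷ 1 = 0.9900.
FeO fraction = (0.9900 × 71.844) / 448.479 = 71.126/448.479 = 0.1586.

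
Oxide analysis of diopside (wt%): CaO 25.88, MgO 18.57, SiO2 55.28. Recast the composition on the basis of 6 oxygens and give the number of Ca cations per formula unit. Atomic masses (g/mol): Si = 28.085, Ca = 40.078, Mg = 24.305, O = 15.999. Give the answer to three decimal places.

1.002 Ca apfu

25.88 wt% CaO ÷ 56.077 g/mol = 0.46151 mol, giving 0.46151 Ca and 0.46151 O.
18.57 wt% MgO ÷ 40.304 g/mol = 0.46075 mol, giving 0.46075 Mg and 0.46075 O.
55.28 wt% SiO2 ÷ 60.083 g/mol = 0.92006 mol, giving 0.92006 Si and 1.84012 O.
Oxygen sums to 2.76238; scaling by 6/2.76238 = 2.17204 puts the formula on 6 O.
Ca: 0.46151 × 2.17204 = 1.002 atoms per formula unit.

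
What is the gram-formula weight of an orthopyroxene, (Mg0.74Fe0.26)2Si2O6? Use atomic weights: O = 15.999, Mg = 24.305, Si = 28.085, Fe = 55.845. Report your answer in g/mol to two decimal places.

217.17 g/mol

The formula mass is the sum 1.48×24.305 + 0.52×55.845 + 2×28.085 + 6×15.999.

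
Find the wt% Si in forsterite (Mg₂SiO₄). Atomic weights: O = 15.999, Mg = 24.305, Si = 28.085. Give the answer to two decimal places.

19.96 wt%

M(Mg₂SiO₄) = 140.691 g/mol.
Si contributes 1 × 28.085 = 28.085 g per mole.
28.085/140.691 = 0.1996 → 19.96%.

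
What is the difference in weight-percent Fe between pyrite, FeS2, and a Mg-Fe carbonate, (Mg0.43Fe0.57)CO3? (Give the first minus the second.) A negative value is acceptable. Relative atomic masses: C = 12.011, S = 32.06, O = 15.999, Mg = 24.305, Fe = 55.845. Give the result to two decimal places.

M(FeS2) = 119.965 g/mol, so wt% Fe = 55.845/119.965 × 100 = 46.55%.
M((Mg0.43Fe0.57)CO3) = 102.291 g/mol, so wt% Fe = 31.832/102.291 × 100 = 31.12%.
46.55 − 31.12 = 15.43 pp.

15.43 percentage points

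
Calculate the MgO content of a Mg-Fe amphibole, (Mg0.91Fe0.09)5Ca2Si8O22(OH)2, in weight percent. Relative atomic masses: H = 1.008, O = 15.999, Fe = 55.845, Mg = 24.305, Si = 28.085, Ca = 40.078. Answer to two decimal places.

22.19 wt%

Formula mass = 826.546 g/mol.
4.55 Mg → 4.5500 mol MgO per formula unit; M(MgO) = 40.304, so MgO mass = 183.383 g.
183.383/826.546 × 100 = 22.19 wt%.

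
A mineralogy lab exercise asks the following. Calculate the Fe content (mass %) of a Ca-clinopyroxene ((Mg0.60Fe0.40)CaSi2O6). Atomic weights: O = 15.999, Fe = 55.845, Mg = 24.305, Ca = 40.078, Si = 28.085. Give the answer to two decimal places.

Formula mass = 0.60*24.305 + 0.40*55.845 + 1*40.078 + 2*28.085 + 6*15.999 = 229.163 g/mol, of which 22.338 g is Fe.
So Fe makes up 22.338/229.163 = 0.0975 of the mass, i.e. 9.75%.

9.75 mass %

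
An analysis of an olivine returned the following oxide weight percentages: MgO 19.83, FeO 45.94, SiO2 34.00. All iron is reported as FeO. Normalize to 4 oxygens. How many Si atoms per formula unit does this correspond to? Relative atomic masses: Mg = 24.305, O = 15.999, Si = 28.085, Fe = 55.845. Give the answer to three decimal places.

MgO: 19.83/40.304 = 0.49201 mol → 0.49201 mol Mg, 0.49201 mol O.
FeO: 45.94/71.844 = 0.63944 mol → 0.63944 mol Fe, 0.63944 mol O.
SiO2: 34.00/60.083 = 0.56588 mol → 0.56588 mol Si, 1.13176 mol O.
Total oxygen = 2.26321 mol. Normalization factor = 4/2.26321 = 1.76740.
Si per 4 O = 0.56588 × 1.76740 = 1.000.

1.000 Si apfu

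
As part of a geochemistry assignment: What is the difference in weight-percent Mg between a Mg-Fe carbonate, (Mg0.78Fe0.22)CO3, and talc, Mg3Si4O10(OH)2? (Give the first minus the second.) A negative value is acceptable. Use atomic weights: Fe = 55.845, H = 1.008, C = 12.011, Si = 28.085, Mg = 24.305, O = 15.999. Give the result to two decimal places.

First mineral: 18.958 g Mg in 91.252 g formula = 20.78 wt% Mg.
Second mineral: 72.915 g Mg in 379.259 g formula = 19.23 wt% Mg.
20.78% − 19.23% gives a difference of 1.55 percentage points.

1.55 percentage points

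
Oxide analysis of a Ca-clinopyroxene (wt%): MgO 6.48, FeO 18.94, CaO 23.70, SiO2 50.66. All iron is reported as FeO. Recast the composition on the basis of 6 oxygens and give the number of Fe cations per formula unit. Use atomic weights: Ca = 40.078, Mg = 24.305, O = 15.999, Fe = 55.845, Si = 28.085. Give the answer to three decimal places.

0.624 Fe apfu

6.48 wt% MgO ÷ 40.304 g/mol = 0.16078 mol, giving 0.16078 Mg and 0.16078 O.
18.94 wt% FeO ÷ 71.844 g/mol = 0.26363 mol, giving 0.26363 Fe and 0.26363 O.
23.70 wt% CaO ÷ 56.077 g/mol = 0.42263 mol, giving 0.42263 Ca and 0.42263 O.
50.66 wt% SiO2 ÷ 60.083 g/mol = 0.84317 mol, giving 0.84317 Si and 1.68634 O.
Oxygen sums to 2.53338; scaling by 6/2.53338 = 2.36838 puts the formula on 6 O.
Fe: 0.26363 × 2.36838 = 0.624 atoms per formula unit.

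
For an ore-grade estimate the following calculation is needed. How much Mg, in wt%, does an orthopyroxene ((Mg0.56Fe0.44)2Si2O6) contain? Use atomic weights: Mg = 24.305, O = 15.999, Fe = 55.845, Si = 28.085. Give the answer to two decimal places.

11.91 wt%

Molar mass of (Mg0.56Fe0.44)2Si2O6: 1.12·24.305 + 0.88·55.845 + 2·28.085 + 6·15.999 = 228.529 g/mol.
Mass of Mg per formula unit: 1.12 × 24.305 = 27.222 g.
Weight fraction Mg = 27.222 / 228.529 = 0.1191.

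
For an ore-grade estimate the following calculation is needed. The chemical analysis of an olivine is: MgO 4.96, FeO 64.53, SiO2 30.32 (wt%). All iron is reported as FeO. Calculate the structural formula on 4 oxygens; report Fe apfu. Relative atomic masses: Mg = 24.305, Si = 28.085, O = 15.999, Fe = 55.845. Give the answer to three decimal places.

1.769 Fe apfu

4.96 wt% MgO ÷ 40.304 g/mol = 0.12306 mol, giving 0.12306 Mg and 0.12306 O.
64.53 wt% FeO ÷ 71.844 g/mol = 0.89820 mol, giving 0.89820 Fe and 0.89820 O.
30.32 wt% SiO2 ÷ 60.083 g/mol = 0.50464 mol, giving 0.50464 Si and 1.00928 O.
Oxygen sums to 2.03054; scaling by 4/2.03054 = 1.96992 puts the formula on 4 O.
Fe: 0.89820 × 1.96992 = 1.769 atoms per formula unit.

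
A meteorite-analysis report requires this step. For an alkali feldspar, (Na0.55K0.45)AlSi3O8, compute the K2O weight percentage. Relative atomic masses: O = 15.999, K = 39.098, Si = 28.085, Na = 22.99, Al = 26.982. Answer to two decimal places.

7.87 wt%

Formula mass = 269.468 g/mol.
0.45 K → 0.2250 mol K2O per formula unit; M(K2O) = 94.195, so K2O mass = 21.194 g.
21.194/269.468 × 100 = 7.87 wt%.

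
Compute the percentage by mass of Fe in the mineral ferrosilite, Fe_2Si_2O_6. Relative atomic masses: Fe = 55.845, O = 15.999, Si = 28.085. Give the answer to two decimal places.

42.33 weight percent

M(Fe_2Si_2O_6) = 263.854 g/mol.
Fe contributes 2 × 55.845 = 111.690 g per mole.
111.690/263.854 = 0.4233 → 42.33%.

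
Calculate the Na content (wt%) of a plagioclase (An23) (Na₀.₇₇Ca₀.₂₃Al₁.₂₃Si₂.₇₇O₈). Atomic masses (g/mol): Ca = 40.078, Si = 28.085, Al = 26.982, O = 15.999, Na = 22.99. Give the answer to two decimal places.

Formula mass = 0.77·22.99 + 0.23·40.078 + 1.23·26.982 + 2.77·28.085 + 8·15.999 = 265.896 g/mol, of which 17.702 g is Na.
So Na makes up 17.702/265.896 = 0.0666 of the mass, i.e. 6.66%.

6.66 wt%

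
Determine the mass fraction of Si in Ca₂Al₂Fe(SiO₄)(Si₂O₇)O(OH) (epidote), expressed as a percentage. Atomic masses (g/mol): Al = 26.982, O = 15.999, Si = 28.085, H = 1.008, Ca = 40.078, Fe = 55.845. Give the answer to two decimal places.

Formula mass = 2·40.078 + 2·26.982 + 1·55.845 + 3·28.085 + 13·15.999 + 1·1.008 = 483.215 g/mol, of which 84.255 g is Si.
So Si makes up 84.255/483.215 = 0.1744 of the mass, i.e. 17.44%.

17.44 mass %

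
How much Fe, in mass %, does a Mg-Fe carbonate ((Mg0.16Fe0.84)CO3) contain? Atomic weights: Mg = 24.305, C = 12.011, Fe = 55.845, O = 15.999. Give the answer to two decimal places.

Formula mass = 0.16*24.305 + 0.84*55.845 + 1*12.011 + 3*15.999 = 110.807 g/mol, of which 46.910 g is Fe.
So Fe makes up 46.910/110.807 = 0.4233 of the mass, i.e. 42.33%.

42.33 mass %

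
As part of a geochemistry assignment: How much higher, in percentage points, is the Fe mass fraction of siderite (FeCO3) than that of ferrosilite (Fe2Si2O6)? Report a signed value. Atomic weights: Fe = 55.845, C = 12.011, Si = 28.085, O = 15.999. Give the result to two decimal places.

5.87 percentage points

First mineral: 55.845 g Fe in 115.853 g formula = 48.20 wt% Fe.
Second mineral: 111.690 g Fe in 263.854 g formula = 42.33 wt% Fe.
48.20% − 42.33% gives a difference of 5.87 percentage points.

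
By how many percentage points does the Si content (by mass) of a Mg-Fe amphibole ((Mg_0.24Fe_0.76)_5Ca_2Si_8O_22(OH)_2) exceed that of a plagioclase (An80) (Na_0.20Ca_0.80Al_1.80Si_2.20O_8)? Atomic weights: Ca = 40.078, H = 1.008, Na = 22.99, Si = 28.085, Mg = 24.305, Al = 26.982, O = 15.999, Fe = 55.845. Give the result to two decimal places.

1.63 percentage points

First mineral: 224.680 g Si in 932.205 g formula = 24.10 wt% Si.
Second mineral: 61.787 g Si in 275.007 g formula = 22.47 wt% Si.
24.10% − 22.47% gives a difference of 1.63 percentage points.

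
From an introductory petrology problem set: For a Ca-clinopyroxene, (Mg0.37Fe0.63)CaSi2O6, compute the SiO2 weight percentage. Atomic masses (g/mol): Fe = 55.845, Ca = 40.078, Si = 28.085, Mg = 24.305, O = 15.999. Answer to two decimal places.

50.83 wt%

Molar mass of (Mg0.37Fe0.63)CaSi2O6 = 0.37×24.305 + 0.63×55.845 + 1×40.078 + 2×28.085 + 6×15.999 = 236.417 g/mol.
Each formula unit contains 2 Si, equivalent to 2/1 = 2.0000 mol SiO2.
M(SiO2) = 1×28.085 + 2×15.999 = 60.083 g/mol.
Mass of SiO2 per formula unit = 2.0000 × 60.083 = 120.166 g.
SiO2 wt% = 120.166 / 236.417 × 100 = 50.83%.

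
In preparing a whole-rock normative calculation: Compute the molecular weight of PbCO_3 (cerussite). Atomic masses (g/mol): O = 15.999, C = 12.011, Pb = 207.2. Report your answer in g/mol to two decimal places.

267.21 g/mol

Pb: 1 × 207.2 = 207.2000
C: 1 × 12.011 = 12.0110
O: 3 × 15.999 = 47.9970
Summing the contributions gives the formula mass.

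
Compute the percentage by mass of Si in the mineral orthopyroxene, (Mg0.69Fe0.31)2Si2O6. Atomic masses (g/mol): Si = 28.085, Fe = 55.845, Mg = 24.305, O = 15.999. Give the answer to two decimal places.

25.49 weight percent

Molar mass of (Mg0.69Fe0.31)2Si2O6: 1.38·24.305 + 0.62·55.845 + 2·28.085 + 6·15.999 = 220.329 g/mol.
Mass of Si per formula unit: 2 × 28.085 = 56.170 g.
Weight fraction Si = 56.170 / 220.329 = 0.2549.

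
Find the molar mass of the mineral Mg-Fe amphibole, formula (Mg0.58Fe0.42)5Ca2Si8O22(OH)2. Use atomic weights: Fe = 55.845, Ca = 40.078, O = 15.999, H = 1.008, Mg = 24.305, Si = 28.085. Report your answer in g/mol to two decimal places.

The formula mass is the sum 2.90(24.305) + 2.10(55.845) + 2(40.078) + 8(28.085) + 24(15.999) + 2(1.008).

878.59 g/mol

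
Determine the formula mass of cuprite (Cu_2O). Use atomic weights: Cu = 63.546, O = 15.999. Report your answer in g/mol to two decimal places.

M = 2·63.546 + 1·15.999

143.09 g/mol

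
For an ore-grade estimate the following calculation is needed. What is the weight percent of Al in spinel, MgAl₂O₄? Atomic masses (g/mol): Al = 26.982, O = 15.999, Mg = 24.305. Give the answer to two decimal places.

M(MgAl₂O₄) = 142.265 g/mol.
Al contributes 2 × 26.982 = 53.964 g per mole.
53.964/142.265 = 0.3793 → 37.93%.

37.93 wt%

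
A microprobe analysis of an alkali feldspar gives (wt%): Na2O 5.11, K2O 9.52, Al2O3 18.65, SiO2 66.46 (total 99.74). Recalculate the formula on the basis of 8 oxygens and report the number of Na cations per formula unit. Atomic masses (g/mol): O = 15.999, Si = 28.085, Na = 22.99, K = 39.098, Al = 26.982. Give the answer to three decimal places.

Na2O: 5.11/61.979 = 0.08245 mol → 0.16490 mol Na, 0.08245 mol O.
K2O: 9.52/94.195 = 0.10107 mol → 0.20214 mol K, 0.10107 mol O.
Al2O3: 18.65/101.961 = 0.18291 mol → 0.36582 mol Al, 0.54873 mol O.
SiO2: 66.46/60.083 = 1.10614 mol → 1.10614 mol Si, 2.21228 mol O.
Total oxygen = 2.94453 mol. Normalization factor = 8/2.94453 = 2.71690.
Na per 8 O = 0.16490 × 2.71690 = 0.448.

0.448 Na apfu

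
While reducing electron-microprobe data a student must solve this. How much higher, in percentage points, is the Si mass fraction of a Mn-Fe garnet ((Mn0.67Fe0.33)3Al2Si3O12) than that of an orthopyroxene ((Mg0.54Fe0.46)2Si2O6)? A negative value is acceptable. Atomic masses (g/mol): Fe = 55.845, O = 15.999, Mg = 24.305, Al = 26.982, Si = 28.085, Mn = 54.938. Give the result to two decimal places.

-7.45 percentage points

Si in (Mn0.67Fe0.33)3Al2Si3O12: molar mass 495.919 g/mol; 3×28.085 = 84.255 g → 16.99 wt%.
Si in (Mg0.54Fe0.46)2Si2O6: molar mass 229.791 g/mol; 2×28.085 = 56.170 g → 24.44 wt%.
Difference = 16.99 − 24.44 = -7.45 percentage points.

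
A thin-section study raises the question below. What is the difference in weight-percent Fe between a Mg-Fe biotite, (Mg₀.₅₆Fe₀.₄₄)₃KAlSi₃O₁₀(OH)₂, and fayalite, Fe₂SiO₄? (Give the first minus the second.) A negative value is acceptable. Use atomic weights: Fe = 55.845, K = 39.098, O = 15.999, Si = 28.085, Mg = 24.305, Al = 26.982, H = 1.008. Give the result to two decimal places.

-38.75 percentage points

First mineral: 73.715 g Fe in 458.887 g formula = 16.06 wt% Fe.
Second mineral: 111.690 g Fe in 203.771 g formula = 54.81 wt% Fe.
16.06% − 54.81% gives a difference of -38.75 percentage points.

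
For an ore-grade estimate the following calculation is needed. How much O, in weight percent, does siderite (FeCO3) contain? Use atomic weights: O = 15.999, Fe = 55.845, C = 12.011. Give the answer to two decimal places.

Formula mass = 1×55.845 + 1×12.011 + 3×15.999 = 115.853 g/mol, of which 47.997 g is O.
So O makes up 47.997/115.853 = 0.4143 of the mass, i.e. 41.43%.

41.43 weight percent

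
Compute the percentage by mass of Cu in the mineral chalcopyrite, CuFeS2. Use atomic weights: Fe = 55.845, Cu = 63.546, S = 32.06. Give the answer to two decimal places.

Molar mass of CuFeS2: 1*63.546 + 1*55.845 + 2*32.06 = 183.511 g/mol.
Mass of Cu per formula unit: 1 × 63.546 = 63.546 g.
Weight fraction Cu = 63.546 / 183.511 = 0.3463.

34.63 mass %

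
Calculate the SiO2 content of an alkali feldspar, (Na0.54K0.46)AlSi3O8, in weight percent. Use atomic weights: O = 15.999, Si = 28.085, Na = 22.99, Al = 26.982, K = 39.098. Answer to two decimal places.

Molar mass of (Na0.54K0.46)AlSi3O8 = 0.54·22.99 + 0.46·39.098 + 1·26.982 + 3·28.085 + 8·15.999 = 269.629 g/mol.
Each formula unit contains 3 Si, equivalent to 3/1 = 3.0000 mol SiO2.
M(SiO2) = 1×28.085 + 2×15.999 = 60.083 g/mol.
Mass of SiO2 per formula unit = 3.0000 × 60.083 = 180.249 g.
SiO2 wt% = 180.249 / 269.629 × 100 = 66.85%.

66.85 wt%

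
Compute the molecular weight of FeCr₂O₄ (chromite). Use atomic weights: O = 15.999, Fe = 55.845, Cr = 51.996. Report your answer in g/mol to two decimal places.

The formula mass is the sum 1*55.845 + 2*51.996 + 4*15.999.

223.83 g/mol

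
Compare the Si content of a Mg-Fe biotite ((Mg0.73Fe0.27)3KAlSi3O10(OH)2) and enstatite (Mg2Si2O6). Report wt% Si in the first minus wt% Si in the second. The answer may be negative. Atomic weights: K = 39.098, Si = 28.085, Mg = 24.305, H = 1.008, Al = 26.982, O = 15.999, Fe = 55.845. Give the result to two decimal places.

First mineral: 84.255 g Si in 442.801 g formula = 19.03 wt% Si.
Second mineral: 56.170 g Si in 200.774 g formula = 27.98 wt% Si.
19.03% − 27.98% gives a difference of -8.95 percentage points.

-8.95 percentage points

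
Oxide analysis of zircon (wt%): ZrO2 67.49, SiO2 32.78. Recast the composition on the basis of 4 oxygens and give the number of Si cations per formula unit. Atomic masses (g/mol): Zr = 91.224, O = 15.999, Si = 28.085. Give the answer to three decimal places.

0.998 Si apfu

ZrO2: 67.49/123.222 = 0.54771 mol → 0.54771 mol Zr, 1.09542 mol O.
SiO2: 32.78/60.083 = 0.54558 mol → 0.54558 mol Si, 1.09116 mol O.
Total oxygen = 2.18658 mol. Normalization factor = 4/2.18658 = 1.82934.
Si per 4 O = 0.54558 × 1.82934 = 0.998.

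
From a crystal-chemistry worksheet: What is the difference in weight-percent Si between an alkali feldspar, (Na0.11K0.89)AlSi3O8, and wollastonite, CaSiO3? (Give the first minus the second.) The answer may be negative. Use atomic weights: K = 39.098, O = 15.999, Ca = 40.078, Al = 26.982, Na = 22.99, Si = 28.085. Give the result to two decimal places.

M((Na0.11K0.89)AlSi3O8) = 276.555 g/mol, so wt% Si = 84.255/276.555 × 100 = 30.47%.
M(CaSiO3) = 116.160 g/mol, so wt% Si = 28.085/116.160 × 100 = 24.18%.
30.47 − 24.18 = 6.29 pp.

6.29 percentage points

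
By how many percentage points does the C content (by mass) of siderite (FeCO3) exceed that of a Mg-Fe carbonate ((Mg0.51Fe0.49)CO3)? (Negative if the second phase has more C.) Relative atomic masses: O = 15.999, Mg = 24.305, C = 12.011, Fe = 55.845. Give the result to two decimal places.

-1.67 percentage points

M(FeCO3) = 115.853 g/mol, so wt% C = 12.011/115.853 × 100 = 10.37%.
M((Mg0.51Fe0.49)CO3) = 99.768 g/mol, so wt% C = 12.011/99.768 × 100 = 12.04%.
10.37 − 12.04 = -1.67 pp.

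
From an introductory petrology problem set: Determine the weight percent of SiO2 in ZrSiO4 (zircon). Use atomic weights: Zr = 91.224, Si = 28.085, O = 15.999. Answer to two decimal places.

M(ZrSiO4) = 183.305 g/mol; M(SiO2) = 60.083 g/mol.
Moles SiO2 per formula unit = 1 Si ÷ 1 = 1.0000.
SiO2 fraction = (1.0000 × 60.083) / 183.305 = 60.083/183.305 = 0.3278.

32.78 wt%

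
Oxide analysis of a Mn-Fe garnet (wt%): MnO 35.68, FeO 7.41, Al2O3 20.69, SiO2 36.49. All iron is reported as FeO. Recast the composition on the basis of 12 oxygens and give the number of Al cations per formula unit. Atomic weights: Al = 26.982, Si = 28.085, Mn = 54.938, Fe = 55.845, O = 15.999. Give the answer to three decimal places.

MnO (M=70.937): mol = 0.50298; Mn = 0.50298, O = 0.50298.
FeO (M=71.844): mol = 0.10314; Fe = 0.10314, O = 0.10314.
Al2O3 (M=101.961): mol = 0.20292; Al = 0.40584, O = 0.60876.
SiO2 (M=60.083): mol = 0.60733; Si = 0.60733, O = 1.21466.
ΣO = 2.42954; factor = 12/ΣO = 4.93921.
Al apfu = 0.40584 × 4.93921 = 2.005.

2.005 Al apfu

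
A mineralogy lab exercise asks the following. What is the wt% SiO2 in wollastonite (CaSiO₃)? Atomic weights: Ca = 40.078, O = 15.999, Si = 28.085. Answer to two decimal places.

Formula mass = 116.160 g/mol.
1 Si → 1.0000 mol SiO2 per formula unit; M(SiO2) = 60.083, so SiO2 mass = 60.083 g.
60.083/116.160 × 100 = 51.72 wt%.

51.72 wt%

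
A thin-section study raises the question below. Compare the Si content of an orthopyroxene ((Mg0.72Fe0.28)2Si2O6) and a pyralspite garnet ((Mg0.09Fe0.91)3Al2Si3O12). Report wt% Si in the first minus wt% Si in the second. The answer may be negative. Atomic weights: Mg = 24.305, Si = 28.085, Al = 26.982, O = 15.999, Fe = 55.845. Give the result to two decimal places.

8.49 percentage points

Si in (Mg0.72Fe0.28)2Si2O6: molar mass 218.436 g/mol; 2×28.085 = 56.170 g → 25.71 wt%.
Si in (Mg0.09Fe0.91)3Al2Si3O12: molar mass 489.226 g/mol; 3×28.085 = 84.255 g → 17.22 wt%.
Difference = 25.71 − 17.22 = 8.49 percentage points.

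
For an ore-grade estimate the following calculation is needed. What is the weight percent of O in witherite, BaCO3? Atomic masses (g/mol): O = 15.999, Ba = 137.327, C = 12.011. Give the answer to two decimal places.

Formula mass = 1×137.327 + 1×12.011 + 3×15.999 = 197.335 g/mol, of which 47.997 g is O.
So O makes up 47.997/197.335 = 0.2432 of the mass, i.e. 24.32%.

24.32 wt%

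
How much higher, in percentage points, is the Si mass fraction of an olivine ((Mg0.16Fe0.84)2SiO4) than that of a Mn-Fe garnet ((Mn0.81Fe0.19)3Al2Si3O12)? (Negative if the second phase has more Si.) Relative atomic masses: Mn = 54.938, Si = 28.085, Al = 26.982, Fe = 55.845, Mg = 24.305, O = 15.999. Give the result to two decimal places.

Si in (Mg0.16Fe0.84)2SiO4: molar mass 193.678 g/mol; 1×28.085 = 28.085 g → 14.50 wt%.
Si in (Mn0.81Fe0.19)3Al2Si3O12: molar mass 495.538 g/mol; 3×28.085 = 84.255 g → 17.00 wt%.
Difference = 14.50 − 17.00 = -2.50 percentage points.

-2.50 percentage points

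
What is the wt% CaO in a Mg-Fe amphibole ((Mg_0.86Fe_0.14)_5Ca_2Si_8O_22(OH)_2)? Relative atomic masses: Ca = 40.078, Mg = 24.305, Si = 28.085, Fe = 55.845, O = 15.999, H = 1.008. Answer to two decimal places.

M((Mg_0.86Fe_0.14)_5Ca_2Si_8O_22(OH)_2) = 834.431 g/mol; M(CaO) = 56.077 g/mol.
Moles CaO per formula unit = 2 Ca ÷ 1 = 2.0000.
CaO fraction = (2.0000 × 56.077) / 834.431 = 112.154/834.431 = 0.1344.

13.44 wt%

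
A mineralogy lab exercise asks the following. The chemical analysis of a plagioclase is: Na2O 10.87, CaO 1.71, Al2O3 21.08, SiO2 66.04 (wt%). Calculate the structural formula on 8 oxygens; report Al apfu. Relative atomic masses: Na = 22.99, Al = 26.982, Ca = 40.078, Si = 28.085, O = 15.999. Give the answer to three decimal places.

1.094 Al apfu

Na2O: 10.87/61.979 = 0.17538 mol → 0.35076 mol Na, 0.17538 mol O.
CaO: 1.71/56.077 = 0.03049 mol → 0.03049 mol Ca, 0.03049 mol O.
Al2O3: 21.08/101.961 = 0.20675 mol → 0.41350 mol Al, 0.62025 mol O.
SiO2: 66.04/60.083 = 1.09915 mol → 1.09915 mol Si, 2.19830 mol O.
Total oxygen = 3.02442 mol. Normalization factor = 8/3.02442 = 2.64514.
Al per 8 O = 0.41350 × 2.64514 = 1.094.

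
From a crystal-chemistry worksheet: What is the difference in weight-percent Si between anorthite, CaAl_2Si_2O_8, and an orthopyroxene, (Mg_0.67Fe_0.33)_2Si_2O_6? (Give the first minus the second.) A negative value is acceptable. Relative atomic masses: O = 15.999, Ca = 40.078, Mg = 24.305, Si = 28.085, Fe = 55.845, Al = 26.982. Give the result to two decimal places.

-5.16 percentage points

Si in CaAl_2Si_2O_8: molar mass 278.204 g/mol; 2×28.085 = 56.170 g → 20.19 wt%.
Si in (Mg_0.67Fe_0.33)_2Si_2O_6: molar mass 221.590 g/mol; 2×28.085 = 56.170 g → 25.35 wt%.
Difference = 20.19 − 25.35 = -5.16 percentage points.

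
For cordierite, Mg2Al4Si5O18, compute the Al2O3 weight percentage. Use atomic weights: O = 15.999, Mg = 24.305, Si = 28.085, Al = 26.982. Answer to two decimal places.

34.86 wt%

Formula mass = 584.945 g/mol.
4 Al → 2.0000 mol Al2O3 per formula unit; M(Al2O3) = 101.961, so Al2O3 mass = 203.922 g.
203.922/584.945 × 100 = 34.86 wt%.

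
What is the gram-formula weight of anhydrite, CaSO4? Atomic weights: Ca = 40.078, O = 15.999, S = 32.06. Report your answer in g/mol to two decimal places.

The formula mass is the sum 1(40.078) + 1(32.06) + 4(15.999).

136.13 g/mol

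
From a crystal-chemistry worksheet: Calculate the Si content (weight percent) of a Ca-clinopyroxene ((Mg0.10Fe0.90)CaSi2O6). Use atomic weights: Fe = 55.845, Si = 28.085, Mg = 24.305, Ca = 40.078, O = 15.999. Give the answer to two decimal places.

22.93 weight percent

M((Mg0.10Fe0.90)CaSi2O6) = 244.933 g/mol.
Si contributes 2 × 28.085 = 56.170 g per mole.
56.170/244.933 = 0.2293 → 22.93%.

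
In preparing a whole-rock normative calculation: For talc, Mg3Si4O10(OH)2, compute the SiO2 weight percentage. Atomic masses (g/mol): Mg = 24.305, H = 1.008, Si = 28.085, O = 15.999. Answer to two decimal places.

M(Mg3Si4O10(OH)2) = 379.259 g/mol; M(SiO2) = 60.083 g/mol.
Moles SiO2 per formula unit = 4 Si ÷ 1 = 4.0000.
SiO2 fraction = (4.0000 × 60.083) / 379.259 = 240.332/379.259 = 0.6337.

63.37 wt%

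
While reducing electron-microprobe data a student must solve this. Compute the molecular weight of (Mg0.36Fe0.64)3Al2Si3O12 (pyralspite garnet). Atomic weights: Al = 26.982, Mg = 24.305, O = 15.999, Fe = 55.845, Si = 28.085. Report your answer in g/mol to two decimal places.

463.68 g/mol

M = 1.08(24.305) + 1.92(55.845) + 2(26.982) + 3(28.085) + 12(15.999)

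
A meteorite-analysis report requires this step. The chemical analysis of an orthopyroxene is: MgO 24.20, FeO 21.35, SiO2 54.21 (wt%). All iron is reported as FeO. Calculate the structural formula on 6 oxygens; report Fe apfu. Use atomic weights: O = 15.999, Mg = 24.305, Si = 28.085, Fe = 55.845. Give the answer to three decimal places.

MgO: 24.20/40.304 = 0.60044 mol → 0.60044 mol Mg, 0.60044 mol O.
FeO: 21.35/71.844 = 0.29717 mol → 0.29717 mol Fe, 0.29717 mol O.
SiO2: 54.21/60.083 = 0.90225 mol → 0.90225 mol Si, 1.80450 mol O.
Total oxygen = 2.70211 mol. Normalization factor = 6/2.70211 = 2.22049.
Fe per 6 O = 0.29717 × 2.22049 = 0.660.

0.660 Fe apfu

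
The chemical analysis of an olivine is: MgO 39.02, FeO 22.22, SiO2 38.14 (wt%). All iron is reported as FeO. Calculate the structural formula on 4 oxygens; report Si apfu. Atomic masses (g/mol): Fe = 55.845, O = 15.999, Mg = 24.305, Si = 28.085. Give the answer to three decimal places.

0.997 Si apfu

39.02 wt% MgO ÷ 40.304 g/mol = 0.96814 mol, giving 0.96814 Mg and 0.96814 O.
22.22 wt% FeO ÷ 71.844 g/mol = 0.30928 mol, giving 0.30928 Fe and 0.30928 O.
38.14 wt% SiO2 ÷ 60.083 g/mol = 0.63479 mol, giving 0.63479 Si and 1.26958 O.
Oxygen sums to 2.54700; scaling by 4/2.54700 = 1.57048 puts the formula on 4 O.
Si: 0.63479 × 1.57048 = 0.997 atoms per formula unit.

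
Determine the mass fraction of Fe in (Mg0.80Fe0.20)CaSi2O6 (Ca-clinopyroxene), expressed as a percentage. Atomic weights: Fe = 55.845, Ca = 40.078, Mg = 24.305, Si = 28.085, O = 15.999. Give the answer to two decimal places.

5.01 mass %

M((Mg0.80Fe0.20)CaSi2O6) = 222.855 g/mol.
Fe contributes 0.20 × 55.845 = 11.169 g per mole.
11.169/222.855 = 0.0501 → 5.01%.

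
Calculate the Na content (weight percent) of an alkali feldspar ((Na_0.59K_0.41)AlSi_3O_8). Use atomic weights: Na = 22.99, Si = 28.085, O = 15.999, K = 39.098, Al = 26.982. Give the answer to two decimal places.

5.05 weight percent

Formula mass = 0.59*22.99 + 0.41*39.098 + 1*26.982 + 3*28.085 + 8*15.999 = 268.823 g/mol, of which 13.564 g is Na.
So Na makes up 13.564/268.823 = 0.0505 of the mass, i.e. 5.05%.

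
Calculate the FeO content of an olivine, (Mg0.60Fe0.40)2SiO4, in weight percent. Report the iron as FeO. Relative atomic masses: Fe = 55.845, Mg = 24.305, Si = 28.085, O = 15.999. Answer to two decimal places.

M((Mg0.60Fe0.40)2SiO4) = 165.923 g/mol; M(FeO) = 71.844 g/mol.
Moles FeO per formula unit = 0.80 Fe ÷ 1 = 0.8000.
FeO fraction = (0.8000 × 71.844) / 165.923 = 57.475/165.923 = 0.3464.

34.64 wt%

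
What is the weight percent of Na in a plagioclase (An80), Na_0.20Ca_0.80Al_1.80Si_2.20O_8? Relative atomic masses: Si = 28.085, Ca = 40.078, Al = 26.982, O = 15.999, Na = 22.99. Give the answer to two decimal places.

1.67 wt%

Formula mass = 0.20×22.99 + 0.80×40.078 + 1.80×26.982 + 2.20×28.085 + 8×15.999 = 275.007 g/mol, of which 4.598 g is Na.
So Na makes up 4.598/275.007 = 0.0167 of the mass, i.e. 1.67%.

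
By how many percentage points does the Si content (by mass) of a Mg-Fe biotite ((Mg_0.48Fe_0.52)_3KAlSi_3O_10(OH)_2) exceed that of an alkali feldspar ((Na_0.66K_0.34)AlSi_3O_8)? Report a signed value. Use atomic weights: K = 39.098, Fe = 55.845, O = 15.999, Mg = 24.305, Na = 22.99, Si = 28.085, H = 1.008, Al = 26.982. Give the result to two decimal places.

-13.41 percentage points

First mineral: 84.255 g Si in 466.456 g formula = 18.06 wt% Si.
Second mineral: 84.255 g Si in 267.696 g formula = 31.47 wt% Si.
18.06% − 31.47% gives a difference of -13.41 percentage points.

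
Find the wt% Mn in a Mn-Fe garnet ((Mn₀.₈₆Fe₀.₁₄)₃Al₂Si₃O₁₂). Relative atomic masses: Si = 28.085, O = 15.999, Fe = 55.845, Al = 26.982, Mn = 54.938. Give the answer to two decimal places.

28.61 weight percent

Molar mass of (Mn₀.₈₆Fe₀.₁₄)₃Al₂Si₃O₁₂: 2.58*54.938 + 0.42*55.845 + 2*26.982 + 3*28.085 + 12*15.999 = 495.402 g/mol.
Mass of Mn per formula unit: 2.58 × 54.938 = 141.740 g.
Weight fraction Mn = 141.740 / 495.402 = 0.2861.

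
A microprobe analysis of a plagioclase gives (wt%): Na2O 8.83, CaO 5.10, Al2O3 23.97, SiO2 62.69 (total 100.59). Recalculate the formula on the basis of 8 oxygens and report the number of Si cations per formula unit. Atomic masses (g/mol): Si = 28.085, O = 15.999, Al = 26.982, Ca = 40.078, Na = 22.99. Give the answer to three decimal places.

Na2O: 8.83/61.979 = 0.14247 mol → 0.28494 mol Na, 0.14247 mol O.
CaO: 5.10/56.077 = 0.09095 mol → 0.09095 mol Ca, 0.09095 mol O.
Al2O3: 23.97/101.961 = 0.23509 mol → 0.47018 mol Al, 0.70527 mol O.
SiO2: 62.69/60.083 = 1.04339 mol → 1.04339 mol Si, 2.08678 mol O.
Total oxygen = 3.02547 mol. Normalization factor = 8/3.02547 = 2.64422.
Si per 8 O = 1.04339 × 2.64422 = 2.759.

2.759 Si apfu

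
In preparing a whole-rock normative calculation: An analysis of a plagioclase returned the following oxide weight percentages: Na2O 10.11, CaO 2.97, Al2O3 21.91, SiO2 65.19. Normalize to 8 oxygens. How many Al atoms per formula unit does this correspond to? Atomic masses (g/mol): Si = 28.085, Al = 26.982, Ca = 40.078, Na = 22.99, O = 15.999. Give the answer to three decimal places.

1.134 Al apfu

Na2O: 10.11/61.979 = 0.16312 mol → 0.32624 mol Na, 0.16312 mol O.
CaO: 2.97/56.077 = 0.05296 mol → 0.05296 mol Ca, 0.05296 mol O.
Al2O3: 21.91/101.961 = 0.21489 mol → 0.42978 mol Al, 0.64467 mol O.
SiO2: 65.19/60.083 = 1.08500 mol → 1.08500 mol Si, 2.17000 mol O.
Total oxygen = 3.03075 mol. Normalization factor = 8/3.03075 = 2.63961.
Al per 8 O = 0.42978 × 2.63961 = 1.134.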